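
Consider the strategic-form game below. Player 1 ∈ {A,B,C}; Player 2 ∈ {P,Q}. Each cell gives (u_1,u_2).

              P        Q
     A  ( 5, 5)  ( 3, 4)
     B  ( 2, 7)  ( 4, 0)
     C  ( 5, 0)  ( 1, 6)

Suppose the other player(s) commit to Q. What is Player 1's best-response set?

u_1(A vs Q) = 3
u_1(B vs Q) = 4
u_1(C vs Q) = 1
max payoff 4 at {B}

argmax u_1 = {B}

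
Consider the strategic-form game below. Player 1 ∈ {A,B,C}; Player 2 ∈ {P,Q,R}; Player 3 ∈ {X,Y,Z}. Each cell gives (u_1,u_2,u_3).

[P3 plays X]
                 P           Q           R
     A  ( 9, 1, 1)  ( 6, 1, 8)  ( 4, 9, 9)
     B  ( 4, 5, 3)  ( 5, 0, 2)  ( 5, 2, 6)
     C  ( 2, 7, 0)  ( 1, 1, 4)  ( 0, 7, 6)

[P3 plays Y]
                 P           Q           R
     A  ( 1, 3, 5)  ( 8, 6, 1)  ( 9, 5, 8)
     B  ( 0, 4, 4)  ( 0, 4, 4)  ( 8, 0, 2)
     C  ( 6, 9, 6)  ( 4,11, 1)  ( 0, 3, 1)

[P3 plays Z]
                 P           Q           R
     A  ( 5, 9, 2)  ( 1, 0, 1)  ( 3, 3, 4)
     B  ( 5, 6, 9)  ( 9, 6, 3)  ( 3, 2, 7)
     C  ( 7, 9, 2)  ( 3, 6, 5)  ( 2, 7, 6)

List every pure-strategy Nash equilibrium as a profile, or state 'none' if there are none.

(A,P,X): not NE [P2→R gives 9>1; P3→Y gives 5>1]
(A,P,Y): not NE [P1→C gives 6>1; P2→Q gives 6>3]
(A,P,Z): not NE [P1→C gives 7>5; P3→Y gives 5>2]
(A,Q,X): not NE [P2→R gives 9>1]
(A,Q,Y): not NE [P3→X gives 8>1]
(A,Q,Z): not NE [P1→B gives 9>1; P2→P gives 9>0; P3→X gives 8>1]
(A,R,X): not NE [P1→B gives 5>4]
(A,R,Y): not NE [P2→Q gives 6>5; P3→X gives 9>8]
(A,R,Z): not NE [P2→P gives 9>3; P3→X gives 9>4]
(B,P,X): not NE [P1→A gives 9>4; P3→Z gives 9>3]
(B,P,Y): not NE [P1→C gives 6>0; P3→Z gives 9>4]
(B,P,Z): not NE [P1→C gives 7>5]
(B,Q,X): not NE [P1→A gives 6>5; P2→P gives 5>0; P3→Y gives 4>2]
(B,Q,Y): not NE [P1→A gives 8>0]
(B,Q,Z): not NE [P3→Y gives 4>3]
(B,R,X): not NE [P2→P gives 5>2; P3→Z gives 7>6]
(B,R,Y): not NE [P1→A gives 9>8; P2→Q gives 4>0; P3→Z gives 7>2]
(B,R,Z): not NE [P2→Q gives 6>2]
(C,P,X): not NE [P1→A gives 9>2; P3→Y gives 6>0]
(C,P,Y): not NE [P2→Q gives 11>9]
(C,P,Z): not NE [P3→Y gives 6>2]
(C,Q,X): not NE [P1→A gives 6>1; P2→R gives 7>1; P3→Z gives 5>4]
(C,Q,Y): not NE [P1→A gives 8>4; P3→Z gives 5>1]
(C,Q,Z): not NE [P1→B gives 9>3; P2→P gives 9>6]
(C,R,X): not NE [P1→B gives 5>0]
(C,R,Y): not NE [P1→A gives 9>0; P2→Q gives 11>3; P3→Z gives 6>1]
(C,R,Z): not NE [P1→B gives 3>2; P2→P gives 9>7]

PSNE: ∅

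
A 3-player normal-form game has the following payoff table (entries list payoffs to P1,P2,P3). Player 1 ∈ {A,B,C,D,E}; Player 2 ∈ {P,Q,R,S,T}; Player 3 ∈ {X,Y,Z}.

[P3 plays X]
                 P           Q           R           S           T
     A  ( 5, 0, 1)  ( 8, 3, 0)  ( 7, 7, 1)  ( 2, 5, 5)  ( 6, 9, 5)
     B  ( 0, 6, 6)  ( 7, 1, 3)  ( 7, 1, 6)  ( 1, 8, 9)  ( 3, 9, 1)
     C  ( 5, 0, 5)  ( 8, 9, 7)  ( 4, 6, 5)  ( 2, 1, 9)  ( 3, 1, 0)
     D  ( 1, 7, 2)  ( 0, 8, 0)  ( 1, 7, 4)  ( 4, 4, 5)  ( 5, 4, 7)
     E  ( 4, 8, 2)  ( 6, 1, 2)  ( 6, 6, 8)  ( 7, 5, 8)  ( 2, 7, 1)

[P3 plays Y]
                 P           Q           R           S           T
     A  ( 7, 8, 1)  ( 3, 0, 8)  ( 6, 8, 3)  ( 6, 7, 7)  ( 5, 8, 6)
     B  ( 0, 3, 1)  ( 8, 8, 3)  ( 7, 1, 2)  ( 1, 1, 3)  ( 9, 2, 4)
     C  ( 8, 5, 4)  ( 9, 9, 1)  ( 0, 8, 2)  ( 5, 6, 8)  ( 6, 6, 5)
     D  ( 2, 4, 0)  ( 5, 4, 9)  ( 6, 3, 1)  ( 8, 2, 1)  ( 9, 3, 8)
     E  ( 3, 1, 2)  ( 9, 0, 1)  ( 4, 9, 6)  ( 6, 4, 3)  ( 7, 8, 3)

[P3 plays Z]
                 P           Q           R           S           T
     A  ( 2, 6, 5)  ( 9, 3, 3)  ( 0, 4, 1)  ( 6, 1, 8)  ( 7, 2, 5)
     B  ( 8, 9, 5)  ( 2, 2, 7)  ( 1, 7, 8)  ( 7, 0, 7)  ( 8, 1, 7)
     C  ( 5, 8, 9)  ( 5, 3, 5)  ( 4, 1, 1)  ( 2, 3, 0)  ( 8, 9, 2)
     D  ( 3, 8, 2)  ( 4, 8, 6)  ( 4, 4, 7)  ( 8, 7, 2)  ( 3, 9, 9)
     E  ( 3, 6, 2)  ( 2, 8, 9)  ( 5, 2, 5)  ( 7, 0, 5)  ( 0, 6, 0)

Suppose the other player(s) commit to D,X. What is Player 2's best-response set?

u_2(P vs D,X) = 7
u_2(Q vs D,X) = 8
u_2(R vs D,X) = 7
u_2(S vs D,X) = 4
u_2(T vs D,X) = 4
max payoff 8 at {Q}

BR_2 = {Q}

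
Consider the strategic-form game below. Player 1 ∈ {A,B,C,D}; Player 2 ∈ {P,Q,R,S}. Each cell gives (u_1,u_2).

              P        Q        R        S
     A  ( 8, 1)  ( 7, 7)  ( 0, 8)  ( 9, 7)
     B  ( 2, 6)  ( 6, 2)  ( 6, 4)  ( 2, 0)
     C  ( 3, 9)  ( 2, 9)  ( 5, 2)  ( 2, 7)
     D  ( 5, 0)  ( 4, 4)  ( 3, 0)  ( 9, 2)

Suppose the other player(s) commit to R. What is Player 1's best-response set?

argmax u_1 = {B}

u_1(A vs R) = 0
u_1(B vs R) = 6
u_1(C vs R) = 5
u_1(D vs R) = 3
max payoff 6 at {B}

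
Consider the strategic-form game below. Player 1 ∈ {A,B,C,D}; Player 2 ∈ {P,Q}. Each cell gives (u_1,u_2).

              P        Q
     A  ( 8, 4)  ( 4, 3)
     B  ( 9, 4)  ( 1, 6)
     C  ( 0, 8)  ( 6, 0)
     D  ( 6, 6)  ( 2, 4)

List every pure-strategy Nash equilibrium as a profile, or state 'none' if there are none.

Equilibria: none

(A,P): not NE [P1→B gives 9>8]
(A,Q): not NE [P1→C gives 6>4; P2→P gives 4>3]
(B,P): not NE [P2→Q gives 6>4]
(B,Q): not NE [P1→C gives 6>1]
(C,P): not NE [P1→B gives 9>0]
(C,Q): not NE [P2→P gives 8>0]
(D,P): not NE [P1→B gives 9>6]
(D,Q): not NE [P1→C gives 6>2; P2→P gives 6>4]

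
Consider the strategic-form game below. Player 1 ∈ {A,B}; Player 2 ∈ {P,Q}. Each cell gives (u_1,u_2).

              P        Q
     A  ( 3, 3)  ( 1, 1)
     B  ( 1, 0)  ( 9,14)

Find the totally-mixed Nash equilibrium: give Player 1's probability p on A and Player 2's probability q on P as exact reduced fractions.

P1 indiff ⇒ q·3+(1-q)·1 = q·1+(1-q)·9 ⇒ q(2) = (1-q)(8) ⇒ q = 4/5
P2 indiff ⇒ p·3+(1-p)·0 = p·1+(1-p)·14 ⇒ p(2) = (1-p)(14) ⇒ p = 7/8

(p,q) = (7/8, 4/5)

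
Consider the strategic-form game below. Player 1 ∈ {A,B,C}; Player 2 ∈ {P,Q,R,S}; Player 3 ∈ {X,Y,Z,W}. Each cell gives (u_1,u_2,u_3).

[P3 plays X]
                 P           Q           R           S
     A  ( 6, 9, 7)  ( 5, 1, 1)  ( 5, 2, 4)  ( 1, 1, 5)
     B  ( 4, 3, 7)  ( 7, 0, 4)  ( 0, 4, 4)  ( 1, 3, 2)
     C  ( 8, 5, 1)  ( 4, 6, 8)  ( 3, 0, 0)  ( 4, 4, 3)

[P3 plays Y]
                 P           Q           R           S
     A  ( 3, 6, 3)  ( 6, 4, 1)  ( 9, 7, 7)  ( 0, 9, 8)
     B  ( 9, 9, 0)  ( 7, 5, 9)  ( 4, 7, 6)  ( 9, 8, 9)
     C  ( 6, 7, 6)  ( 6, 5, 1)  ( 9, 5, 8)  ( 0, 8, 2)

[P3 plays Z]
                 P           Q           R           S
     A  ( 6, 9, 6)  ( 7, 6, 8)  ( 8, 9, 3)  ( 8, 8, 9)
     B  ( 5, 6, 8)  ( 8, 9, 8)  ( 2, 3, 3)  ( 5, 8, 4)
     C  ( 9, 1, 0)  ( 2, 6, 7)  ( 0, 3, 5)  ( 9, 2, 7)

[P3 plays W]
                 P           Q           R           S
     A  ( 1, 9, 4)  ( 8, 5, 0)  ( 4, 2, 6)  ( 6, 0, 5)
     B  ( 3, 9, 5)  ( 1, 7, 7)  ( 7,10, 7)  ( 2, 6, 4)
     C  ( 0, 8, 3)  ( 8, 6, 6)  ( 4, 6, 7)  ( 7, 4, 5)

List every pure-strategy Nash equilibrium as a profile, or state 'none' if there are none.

(A,P,X): not NE [P1→C gives 8>6]
(A,P,Y): not NE [P1→B gives 9>3; P2→S gives 9>6; P3→X gives 7>3]
(A,P,Z): not NE [P1→C gives 9>6; P3→X gives 7>6]
(A,P,W): not NE [P1→B gives 3>1; P3→X gives 7>4]
(A,Q,X): not NE [P1→B gives 7>5; P2→P gives 9>1; P3→Z gives 8>1]
(A,Q,Y): not NE [P1→B gives 7>6; P2→S gives 9>4; P3→Z gives 8>1]
(A,Q,Z): not NE [P1→B gives 8>7; P2→R gives 9>6]
(A,Q,W): not NE [P2→P gives 9>5; P3→Z gives 8>0]
(A,R,X): not NE [P2→P gives 9>2; P3→Y gives 7>4]
(A,R,Y): not NE [P2→S gives 9>7]
(A,R,Z): not NE [P3→Y gives 7>3]
(A,R,W): not NE [P1→B gives 7>4; P2→P gives 9>2; P3→Y gives 7>6]
(A,S,X): not NE [P1→C gives 4>1; P2→P gives 9>1; P3→Z gives 9>5]
(A,S,Y): not NE [P1→B gives 9>0; P3→Z gives 9>8]
(A,S,Z): not NE [P1→C gives 9>8; P2→R gives 9>8]
(A,S,W): not NE [P1→C gives 7>6; P2→P gives 9>0; P3→Z gives 9>5]
(B,P,X): not NE [P1→C gives 8>4; P2→R gives 4>3; P3→Z gives 8>7]
(B,P,Y): not NE [P3→Z gives 8>0]
(B,P,Z): not NE [P1→C gives 9>5; P2→Q gives 9>6]
(B,P,W): not NE [P2→R gives 10>9; P3→Z gives 8>5]
(B,Q,X): not NE [P2→R gives 4>0; P3→Y gives 9>4]
(B,Q,Y): not NE [P2→P gives 9>5]
(B,Q,Z): not NE [P3→Y gives 9>8]
(B,Q,W): not NE [P1→C gives 8>1; P2→R gives 10>7; P3→Y gives 9>7]
(B,R,X): not NE [P1→A gives 5>0; P3→W gives 7>4]
(B,R,Y): not NE [P1→C gives 9>4; P2→P gives 9>7; P3→W gives 7>6]
(B,R,Z): not NE [P1→A gives 8>2; P2→Q gives 9>3; P3→W gives 7>3]
(B,R,W): NE
(B,S,X): not NE [P1→C gives 4>1; P2→R gives 4>3; P3→Y gives 9>2]
(B,S,Y): not NE [P2→P gives 9>8]
(B,S,Z): not NE [P1→C gives 9>5; P2→Q gives 9>8; P3→Y gives 9>4]
(B,S,W): not NE [P1→C gives 7>2; P2→R gives 10>6; P3→Y gives 9>4]
(C,P,X): not NE [P2→Q gives 6>5; P3→Y gives 6>1]
(C,P,Y): not NE [P1→B gives 9>6; P2→S gives 8>7]
(C,P,Z): not NE [P2→Q gives 6>1; P3→Y gives 6>0]
(C,P,W): not NE [P1→B gives 3>0; P3→Y gives 6>3]
(C,Q,X): not NE [P1→B gives 7>4]
(C,Q,Y): not NE [P1→B gives 7>6; P2→S gives 8>5; P3→X gives 8>1]
(C,Q,Z): not NE [P1→B gives 8>2; P3→X gives 8>7]
(C,Q,W): not NE [P2→P gives 8>6; P3→X gives 8>6]
(C,R,X): not NE [P1→A gives 5>3; P2→Q gives 6>0; P3→Y gives 8>0]
(C,R,Y): not NE [P2→S gives 8>5]
(C,R,Z): not NE [P1→A gives 8>0; P2→Q gives 6>3; P3→Y gives 8>5]
(C,R,W): not NE [P1→B gives 7>4; P2→P gives 8>6; P3→Y gives 8>7]
(C,S,X): not NE [P2→Q gives 6>4; P3→Z gives 7>3]
(C,S,Y): not NE [P1→B gives 9>0; P3→Z gives 7>2]
(C,S,Z): not NE [P2→Q gives 6>2]
(C,S,W): not NE [P2→P gives 8>4; P3→Z gives 7>5]

PSNE = {(B,R,W)}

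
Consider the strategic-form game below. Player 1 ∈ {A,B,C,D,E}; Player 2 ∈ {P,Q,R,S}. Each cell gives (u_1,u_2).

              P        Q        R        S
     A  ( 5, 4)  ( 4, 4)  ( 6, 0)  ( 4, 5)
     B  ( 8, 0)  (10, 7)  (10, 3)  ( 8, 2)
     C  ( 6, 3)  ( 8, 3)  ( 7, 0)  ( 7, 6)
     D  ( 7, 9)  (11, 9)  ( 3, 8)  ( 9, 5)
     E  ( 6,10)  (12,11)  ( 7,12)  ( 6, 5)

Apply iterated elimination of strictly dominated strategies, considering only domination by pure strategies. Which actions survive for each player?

Remaining: P1:{B,D,E} P2:{P,Q,R}

P1 drop A (B beats it: P:8>5 Q:10>4 R:10>6 S:8>4)
P1 drop C (B beats it: P:8>6 Q:10>8 R:10>7 S:8>7)
P2 drop S (Q beats it: B:7>2 D:9>5 E:11>5)
P1→{B,D,E} P2→{P,Q,R}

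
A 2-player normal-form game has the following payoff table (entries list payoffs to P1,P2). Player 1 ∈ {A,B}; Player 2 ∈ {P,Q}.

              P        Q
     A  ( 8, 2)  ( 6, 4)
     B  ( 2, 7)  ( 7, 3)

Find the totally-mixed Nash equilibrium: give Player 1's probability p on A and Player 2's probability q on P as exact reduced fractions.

P1 indiff ⇒ q·8+(1-q)·6 = q·2+(1-q)·7 ⇒ q(6) = (1-q)(1) ⇒ q = 1/7
P2 indiff ⇒ p·2+(1-p)·7 = p·4+(1-p)·3 ⇒ p(-2) = (1-p)(-4) ⇒ p = 2/3

p=2/3, q=1/7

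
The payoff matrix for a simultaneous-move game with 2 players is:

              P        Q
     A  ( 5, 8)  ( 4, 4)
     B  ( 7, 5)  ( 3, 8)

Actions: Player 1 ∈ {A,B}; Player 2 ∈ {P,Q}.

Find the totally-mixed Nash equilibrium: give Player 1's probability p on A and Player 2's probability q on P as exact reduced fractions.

P1 indiff ⇒ q·5+(1-q)·4 = q·7+(1-q)·3 ⇒ q(-2) = (1-q)(-1) ⇒ q = 1/3
P2 indiff ⇒ p·8+(1-p)·5 = p·4+(1-p)·8 ⇒ p(4) = (1-p)(3) ⇒ p = 3/7

(p,q) = (3/7, 1/3)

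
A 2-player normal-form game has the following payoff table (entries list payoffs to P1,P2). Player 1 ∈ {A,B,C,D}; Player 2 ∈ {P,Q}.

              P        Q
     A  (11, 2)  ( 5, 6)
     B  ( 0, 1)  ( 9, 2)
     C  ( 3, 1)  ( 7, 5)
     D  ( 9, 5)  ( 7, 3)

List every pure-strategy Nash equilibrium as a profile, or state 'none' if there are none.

(A,P): not NE [P2→Q gives 6>2]
(A,Q): not NE [P1→B gives 9>5]
(B,P): not NE [P1→A gives 11>0; P2→Q gives 2>1]
(B,Q): NE
(C,P): not NE [P1→A gives 11>3; P2→Q gives 5>1]
(C,Q): not NE [P1→B gives 9>7]
(D,P): not NE [P1→A gives 11>9]
(D,Q): not NE [P1→B gives 9>7; P2→P gives 5>3]

PSNE = {(B,Q)}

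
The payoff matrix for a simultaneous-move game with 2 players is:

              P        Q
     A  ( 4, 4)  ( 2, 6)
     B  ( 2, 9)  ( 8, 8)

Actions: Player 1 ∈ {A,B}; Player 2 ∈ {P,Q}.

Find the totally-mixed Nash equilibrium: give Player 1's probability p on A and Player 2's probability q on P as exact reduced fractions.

p=1/3, q=3/4

P1 indiff ⇒ q·4+(1-q)·2 = q·2+(1-q)·8 ⇒ q(2) = (1-q)(6) ⇒ q = 3/4
P2 indiff ⇒ p·4+(1-p)·9 = p·6+(1-p)·8 ⇒ p(-2) = (1-p)(-1) ⇒ p = 1/3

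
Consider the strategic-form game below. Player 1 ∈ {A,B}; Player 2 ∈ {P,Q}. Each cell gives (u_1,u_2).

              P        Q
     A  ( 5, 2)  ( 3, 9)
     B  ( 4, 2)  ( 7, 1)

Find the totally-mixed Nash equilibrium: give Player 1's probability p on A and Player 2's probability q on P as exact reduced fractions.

P1 indiff ⇒ q·5+(1-q)·3 = q·4+(1-q)·7 ⇒ q(1) = (1-q)(4) ⇒ q = 4/5
P2 indiff ⇒ p·2+(1-p)·2 = p·9+(1-p)·1 ⇒ p(-7) = (1-p)(-1) ⇒ p = 1/8

(p,q) = (1/8, 4/5)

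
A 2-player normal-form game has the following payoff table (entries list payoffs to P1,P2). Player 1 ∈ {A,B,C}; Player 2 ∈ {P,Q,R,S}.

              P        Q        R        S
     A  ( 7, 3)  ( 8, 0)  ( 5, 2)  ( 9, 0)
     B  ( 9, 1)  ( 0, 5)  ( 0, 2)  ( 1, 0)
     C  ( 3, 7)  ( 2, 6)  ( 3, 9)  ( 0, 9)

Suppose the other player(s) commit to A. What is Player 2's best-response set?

u_2(P vs A) = 3
u_2(Q vs A) = 0
u_2(R vs A) = 2
u_2(S vs A) = 0
max payoff 3 at {P}

P2 best: {P}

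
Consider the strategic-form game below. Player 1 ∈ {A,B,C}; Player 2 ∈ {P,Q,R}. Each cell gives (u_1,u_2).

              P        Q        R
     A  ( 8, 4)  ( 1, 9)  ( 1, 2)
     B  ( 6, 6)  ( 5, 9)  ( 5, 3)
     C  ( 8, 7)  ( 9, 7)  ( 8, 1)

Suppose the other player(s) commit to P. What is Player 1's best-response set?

argmax u_1 = {A,C}

u_1(A vs P) = 8
u_1(B vs P) = 6
u_1(C vs P) = 8
max payoff 8 at {A,C}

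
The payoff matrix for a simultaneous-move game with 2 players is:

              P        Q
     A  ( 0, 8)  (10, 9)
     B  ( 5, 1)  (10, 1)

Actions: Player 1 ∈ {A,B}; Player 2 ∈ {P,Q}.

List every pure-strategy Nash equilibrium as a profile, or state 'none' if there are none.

PSNE = {(A,Q), (B,P), (B,Q)}

(A,P): not NE [P1→B gives 5>0; P2→Q gives 9>8]
(A,Q): NE
(B,P): NE
(B,Q): NE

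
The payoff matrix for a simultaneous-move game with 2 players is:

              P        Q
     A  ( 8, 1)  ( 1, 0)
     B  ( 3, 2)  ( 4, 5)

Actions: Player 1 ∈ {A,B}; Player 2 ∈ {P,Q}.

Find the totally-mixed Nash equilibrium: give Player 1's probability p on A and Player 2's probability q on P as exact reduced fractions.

P1 indiff ⇒ q·8+(1-q)·1 = q·3+(1-q)·4 ⇒ q(5) = (1-q)(3) ⇒ q = 3/8
P2 indiff ⇒ p·1+(1-p)·2 = p·0+(1-p)·5 ⇒ p(1) = (1-p)(3) ⇒ p = 3/4

P1 mixes 3/4 on A; P2 mixes 3/8 on P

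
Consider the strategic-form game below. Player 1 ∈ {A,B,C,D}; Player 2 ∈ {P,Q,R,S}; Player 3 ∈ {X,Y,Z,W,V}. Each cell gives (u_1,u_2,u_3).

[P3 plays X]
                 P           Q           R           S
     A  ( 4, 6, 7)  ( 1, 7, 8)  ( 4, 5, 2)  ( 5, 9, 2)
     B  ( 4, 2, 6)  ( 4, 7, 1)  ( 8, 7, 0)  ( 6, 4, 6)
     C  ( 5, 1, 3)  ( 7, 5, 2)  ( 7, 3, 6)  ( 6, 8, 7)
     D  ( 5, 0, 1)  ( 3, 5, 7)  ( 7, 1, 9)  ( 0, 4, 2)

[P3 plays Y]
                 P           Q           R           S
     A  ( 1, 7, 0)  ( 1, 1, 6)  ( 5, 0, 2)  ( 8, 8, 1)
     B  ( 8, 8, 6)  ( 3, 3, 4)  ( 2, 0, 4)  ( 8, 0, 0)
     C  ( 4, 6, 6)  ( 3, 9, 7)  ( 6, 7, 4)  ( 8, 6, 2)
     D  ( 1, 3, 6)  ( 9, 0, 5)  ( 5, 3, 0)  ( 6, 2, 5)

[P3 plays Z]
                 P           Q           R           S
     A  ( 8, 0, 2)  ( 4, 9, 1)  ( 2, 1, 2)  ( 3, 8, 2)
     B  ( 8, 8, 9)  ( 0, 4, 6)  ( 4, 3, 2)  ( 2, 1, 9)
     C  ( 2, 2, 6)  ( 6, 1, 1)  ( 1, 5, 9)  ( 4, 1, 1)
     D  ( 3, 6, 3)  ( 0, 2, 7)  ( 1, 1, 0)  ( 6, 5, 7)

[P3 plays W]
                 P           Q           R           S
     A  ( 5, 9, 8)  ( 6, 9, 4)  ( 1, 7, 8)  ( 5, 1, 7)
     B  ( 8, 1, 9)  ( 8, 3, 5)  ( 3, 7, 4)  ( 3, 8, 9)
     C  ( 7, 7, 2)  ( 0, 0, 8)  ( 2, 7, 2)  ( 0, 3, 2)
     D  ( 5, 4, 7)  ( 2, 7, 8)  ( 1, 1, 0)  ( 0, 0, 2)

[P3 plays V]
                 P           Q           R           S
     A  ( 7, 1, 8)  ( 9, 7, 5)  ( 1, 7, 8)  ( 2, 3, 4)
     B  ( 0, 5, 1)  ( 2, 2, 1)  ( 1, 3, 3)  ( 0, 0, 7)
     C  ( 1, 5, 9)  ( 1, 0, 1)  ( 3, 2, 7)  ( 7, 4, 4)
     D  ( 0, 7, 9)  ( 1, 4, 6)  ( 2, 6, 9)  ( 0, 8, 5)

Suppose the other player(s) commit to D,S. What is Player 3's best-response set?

P3 best: {Z}

u_3(X vs D,S) = 2
u_3(Y vs D,S) = 5
u_3(Z vs D,S) = 7
u_3(W vs D,S) = 2
u_3(V vs D,S) = 5
max payoff 7 at {Z}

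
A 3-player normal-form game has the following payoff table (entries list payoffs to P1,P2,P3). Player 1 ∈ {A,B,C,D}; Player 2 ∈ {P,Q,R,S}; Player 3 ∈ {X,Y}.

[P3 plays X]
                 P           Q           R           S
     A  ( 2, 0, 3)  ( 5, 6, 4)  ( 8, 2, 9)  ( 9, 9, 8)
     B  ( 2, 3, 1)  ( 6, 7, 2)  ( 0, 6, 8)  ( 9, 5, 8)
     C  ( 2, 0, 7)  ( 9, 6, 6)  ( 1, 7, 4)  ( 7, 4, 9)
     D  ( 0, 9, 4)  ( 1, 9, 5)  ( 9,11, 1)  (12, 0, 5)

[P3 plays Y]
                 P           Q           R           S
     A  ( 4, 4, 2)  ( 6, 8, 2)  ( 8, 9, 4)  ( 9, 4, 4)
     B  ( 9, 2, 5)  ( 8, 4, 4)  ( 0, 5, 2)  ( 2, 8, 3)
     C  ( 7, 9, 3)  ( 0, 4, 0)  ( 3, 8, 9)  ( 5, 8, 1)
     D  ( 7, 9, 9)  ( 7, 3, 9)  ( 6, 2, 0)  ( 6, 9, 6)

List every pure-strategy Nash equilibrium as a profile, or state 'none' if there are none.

(A,P,X): not NE [P2→S gives 9>0]
(A,P,Y): not NE [P1→B gives 9>4; P2→R gives 9>4; P3→X gives 3>2]
(A,Q,X): not NE [P1→C gives 9>5; P2→S gives 9>6]
(A,Q,Y): not NE [P1→B gives 8>6; P2→R gives 9>8; P3→X gives 4>2]
(A,R,X): not NE [P1→D gives 9>8; P2→S gives 9>2]
(A,R,Y): not NE [P3→X gives 9>4]
(A,S,X): not NE [P1→D gives 12>9]
(A,S,Y): not NE [P2→R gives 9>4; P3→X gives 8>4]
(B,P,X): not NE [P2→Q gives 7>3; P3→Y gives 5>1]
(B,P,Y): not NE [P2→S gives 8>2]
(B,Q,X): not NE [P1→C gives 9>6; P3→Y gives 4>2]
(B,Q,Y): not NE [P2→S gives 8>4]
(B,R,X): not NE [P1→D gives 9>0; P2→Q gives 7>6]
(B,R,Y): not NE [P1→A gives 8>0; P2→S gives 8>5; P3→X gives 8>2]
(B,S,X): not NE [P1→D gives 12>9; P2→Q gives 7>5]
(B,S,Y): not NE [P1→A gives 9>2; P3→X gives 8>3]
(C,P,X): not NE [P2→R gives 7>0]
(C,P,Y): not NE [P1→B gives 9>7; P3→X gives 7>3]
(C,Q,X): not NE [P2→R gives 7>6]
(C,Q,Y): not NE [P1→B gives 8>0; P2→P gives 9>4; P3→X gives 6>0]
(C,R,X): not NE [P1→D gives 9>1; P3→Y gives 9>4]
(C,R,Y): not NE [P1→A gives 8>3; P2→P gives 9>8]
(C,S,X): not NE [P1→D gives 12>7; P2→R gives 7>4]
(C,S,Y): not NE [P1→A gives 9>5; P2→P gives 9>8; P3→X gives 9>1]
(D,P,X): not NE [P1→C gives 2>0; P2→R gives 11>9; P3→Y gives 9>4]
(D,P,Y): not NE [P1→B gives 9>7]
(D,Q,X): not NE [P1→C gives 9>1; P2→R gives 11>9; P3→Y gives 9>5]
(D,Q,Y): not NE [P1→B gives 8>7; P2→S gives 9>3]
(D,R,X): NE
(D,R,Y): not NE [P1→A gives 8>6; P2→S gives 9>2; P3→X gives 1>0]
(D,S,X): not NE [P2→R gives 11>0; P3→Y gives 6>5]
(D,S,Y): not NE [P1→A gives 9>6]

PSNE = {(D,R,X)}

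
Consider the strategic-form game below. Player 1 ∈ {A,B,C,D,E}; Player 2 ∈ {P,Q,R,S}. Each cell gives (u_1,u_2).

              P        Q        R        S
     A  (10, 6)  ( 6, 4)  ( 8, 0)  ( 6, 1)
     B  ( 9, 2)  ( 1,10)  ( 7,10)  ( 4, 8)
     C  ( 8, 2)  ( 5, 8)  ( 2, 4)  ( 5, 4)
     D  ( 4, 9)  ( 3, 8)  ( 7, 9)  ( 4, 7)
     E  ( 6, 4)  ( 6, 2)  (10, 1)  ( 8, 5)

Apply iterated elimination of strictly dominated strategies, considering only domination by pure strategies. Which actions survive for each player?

P1 drop B (A beats it: P:10>9 Q:6>1 R:8>7 S:6>4)
P1 drop C (A beats it: P:10>8 Q:6>5 R:8>2 S:6>5)
P1 drop D (A beats it: P:10>4 Q:6>3 R:8>7 S:6>4)
P2 drop Q (P beats it: A:6>4 E:4>2)
P2 drop R (P beats it: A:6>0 E:4>1)
P1→{A,E} P2→{P,S}

Survivors P1:{A,E} P2:{P,S}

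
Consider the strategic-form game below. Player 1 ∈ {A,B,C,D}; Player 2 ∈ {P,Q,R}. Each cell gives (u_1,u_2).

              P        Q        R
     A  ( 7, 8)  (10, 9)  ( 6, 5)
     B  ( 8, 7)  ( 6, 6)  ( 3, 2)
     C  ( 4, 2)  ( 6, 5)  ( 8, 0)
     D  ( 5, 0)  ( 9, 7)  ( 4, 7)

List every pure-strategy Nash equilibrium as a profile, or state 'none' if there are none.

PSNE = {(A,Q), (B,P)}

(A,P): not NE [P1→B gives 8>7; P2→Q gives 9>8]
(A,Q): NE
(A,R): not NE [P1→C gives 8>6; P2→Q gives 9>5]
(B,P): NE
(B,Q): not NE [P1→A gives 10>6; P2→P gives 7>6]
(B,R): not NE [P1→C gives 8>3; P2→P gives 7>2]
(C,P): not NE [P1→B gives 8>4; P2→Q gives 5>2]
(C,Q): not NE [P1→A gives 10>6]
(C,R): not NE [P2→Q gives 5>0]
(D,P): not NE [P1→B gives 8>5; P2→R gives 7>0]
(D,Q): not NE [P1→A gives 10>9]
(D,R): not NE [P1→C gives 8>4]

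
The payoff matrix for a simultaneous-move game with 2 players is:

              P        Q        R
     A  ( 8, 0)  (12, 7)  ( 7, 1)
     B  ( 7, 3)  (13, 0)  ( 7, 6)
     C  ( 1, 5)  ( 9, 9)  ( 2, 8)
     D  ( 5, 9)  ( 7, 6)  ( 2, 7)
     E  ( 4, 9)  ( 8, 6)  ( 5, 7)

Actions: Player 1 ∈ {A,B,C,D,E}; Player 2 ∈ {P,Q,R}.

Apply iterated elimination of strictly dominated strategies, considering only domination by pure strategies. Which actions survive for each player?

IESDS → P1:{A,B} P2:{Q,R}

P1 drop C (A beats it: P:8>1 Q:12>9 R:7>2)
P1 drop D (A beats it: P:8>5 Q:12>7 R:7>2)
P1 drop E (A beats it: P:8>4 Q:12>8 R:7>5)
P2 drop P (R beats it: A:1>0 B:6>3)
P1→{A,B} P2→{Q,R}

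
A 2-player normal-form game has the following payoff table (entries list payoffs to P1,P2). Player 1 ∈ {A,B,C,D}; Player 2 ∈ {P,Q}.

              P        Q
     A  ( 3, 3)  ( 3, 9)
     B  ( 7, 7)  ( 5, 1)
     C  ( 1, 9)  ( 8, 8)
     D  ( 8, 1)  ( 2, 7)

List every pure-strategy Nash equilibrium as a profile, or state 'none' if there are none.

(A,P): not NE [P1→D gives 8>3; P2→Q gives 9>3]
(A,Q): not NE [P1→C gives 8>3]
(B,P): not NE [P1→D gives 8>7]
(B,Q): not NE [P1→C gives 8>5; P2→P gives 7>1]
(C,P): not NE [P1→D gives 8>1]
(C,Q): not NE [P2→P gives 9>8]
(D,P): not NE [P2→Q gives 7>1]
(D,Q): not NE [P1→C gives 8>2]

PSNE: ∅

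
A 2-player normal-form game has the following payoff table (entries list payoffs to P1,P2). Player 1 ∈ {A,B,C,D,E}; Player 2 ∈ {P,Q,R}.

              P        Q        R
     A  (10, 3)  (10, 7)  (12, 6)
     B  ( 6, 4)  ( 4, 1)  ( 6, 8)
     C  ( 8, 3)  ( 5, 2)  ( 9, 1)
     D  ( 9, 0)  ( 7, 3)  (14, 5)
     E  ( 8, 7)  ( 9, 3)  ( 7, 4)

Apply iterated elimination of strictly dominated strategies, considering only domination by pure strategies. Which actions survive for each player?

Remaining: P1:{A,D} P2:{Q,R}

P1 drop B (A beats it: P:10>6 Q:10>4 R:12>6)
P1 drop C (A beats it: P:10>8 Q:10>5 R:12>9)
P1 drop E (A beats it: P:10>8 Q:10>9 R:12>7)
P2 drop P (Q beats it: A:7>3 D:3>0)
P1→{A,D} P2→{Q,R}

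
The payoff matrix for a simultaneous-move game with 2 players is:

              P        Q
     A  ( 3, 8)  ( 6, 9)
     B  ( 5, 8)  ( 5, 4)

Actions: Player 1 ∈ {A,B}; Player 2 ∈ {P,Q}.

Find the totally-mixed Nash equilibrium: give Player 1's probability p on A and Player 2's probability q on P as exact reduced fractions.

P1 indiff ⇒ q·3+(1-q)·6 = q·5+(1-q)·5 ⇒ q(-2) = (1-q)(-1) ⇒ q = 1/3
P2 indiff ⇒ p·8+(1-p)·8 = p·9+(1-p)·4 ⇒ p(-1) = (1-p)(-4) ⇒ p = 4/5

P1 mixes 4/5 on A; P2 mixes 1/3 on P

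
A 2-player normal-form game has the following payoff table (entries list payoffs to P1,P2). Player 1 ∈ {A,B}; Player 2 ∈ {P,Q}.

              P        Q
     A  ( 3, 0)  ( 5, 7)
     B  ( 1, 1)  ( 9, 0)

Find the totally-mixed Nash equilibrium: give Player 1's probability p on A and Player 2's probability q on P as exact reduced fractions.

P1 indiff ⇒ q·3+(1-q)·5 = q·1+(1-q)·9 ⇒ q(2) = (1-q)(4) ⇒ q = 2/3
P2 indiff ⇒ p·0+(1-p)·1 = p·7+(1-p)·0 ⇒ p(-7) = (1-p)(-1) ⇒ p = 1/8

p=1/8, q=2/3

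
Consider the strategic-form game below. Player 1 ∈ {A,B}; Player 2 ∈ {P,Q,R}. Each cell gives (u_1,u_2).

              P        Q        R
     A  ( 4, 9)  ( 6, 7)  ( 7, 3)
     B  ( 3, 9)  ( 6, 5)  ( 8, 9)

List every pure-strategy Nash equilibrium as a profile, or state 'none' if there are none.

NE set: (A,P), (B,R)

(A,P): NE
(A,Q): not NE [P2→P gives 9>7]
(A,R): not NE [P1→B gives 8>7; P2→P gives 9>3]
(B,P): not NE [P1→A gives 4>3]
(B,Q): not NE [P2→R gives 9>5]
(B,R): NE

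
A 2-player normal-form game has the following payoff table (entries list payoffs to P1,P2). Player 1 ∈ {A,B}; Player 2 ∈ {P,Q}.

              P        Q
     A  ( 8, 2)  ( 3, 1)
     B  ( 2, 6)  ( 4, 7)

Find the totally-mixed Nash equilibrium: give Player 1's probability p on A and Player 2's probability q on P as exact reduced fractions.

p=1/2, q=1/7

P1 indiff ⇒ q·8+(1-q)·3 = q·2+(1-q)·4 ⇒ q(6) = (1-q)(1) ⇒ q = 1/7
P2 indiff ⇒ p·2+(1-p)·6 = p·1+(1-p)·7 ⇒ p(1) = (1-p)(1) ⇒ p = 1/2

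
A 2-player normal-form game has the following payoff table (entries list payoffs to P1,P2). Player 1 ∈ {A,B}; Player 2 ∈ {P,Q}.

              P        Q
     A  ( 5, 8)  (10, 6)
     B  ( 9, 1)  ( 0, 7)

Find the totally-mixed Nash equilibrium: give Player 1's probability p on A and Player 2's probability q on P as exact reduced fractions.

p=3/4, q=5/7

P1 indiff ⇒ q·5+(1-q)·10 = q·9+(1-q)·0 ⇒ q(-4) = (1-q)(-10) ⇒ q = 5/7
P2 indiff ⇒ p·8+(1-p)·1 = p·6+(1-p)·7 ⇒ p(2) = (1-p)(6) ⇒ p = 3/4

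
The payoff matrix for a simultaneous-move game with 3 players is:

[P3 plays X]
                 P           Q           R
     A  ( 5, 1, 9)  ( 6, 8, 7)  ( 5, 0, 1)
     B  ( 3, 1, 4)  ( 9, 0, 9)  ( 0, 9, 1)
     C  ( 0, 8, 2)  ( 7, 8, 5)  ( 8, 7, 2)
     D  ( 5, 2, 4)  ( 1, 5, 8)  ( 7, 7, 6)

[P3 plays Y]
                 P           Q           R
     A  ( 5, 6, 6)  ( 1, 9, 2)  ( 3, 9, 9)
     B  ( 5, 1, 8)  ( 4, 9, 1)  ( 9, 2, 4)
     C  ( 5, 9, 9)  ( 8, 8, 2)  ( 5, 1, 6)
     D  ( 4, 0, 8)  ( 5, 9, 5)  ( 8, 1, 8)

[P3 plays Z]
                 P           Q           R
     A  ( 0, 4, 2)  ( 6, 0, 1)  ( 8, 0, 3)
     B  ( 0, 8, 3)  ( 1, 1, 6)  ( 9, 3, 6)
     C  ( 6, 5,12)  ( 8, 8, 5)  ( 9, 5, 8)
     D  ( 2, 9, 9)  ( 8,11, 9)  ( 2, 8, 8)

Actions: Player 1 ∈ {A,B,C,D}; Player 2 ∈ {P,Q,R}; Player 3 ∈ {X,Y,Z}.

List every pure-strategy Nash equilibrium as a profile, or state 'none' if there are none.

(A,P,X): not NE [P2→Q gives 8>1]
(A,P,Y): not NE [P2→R gives 9>6; P3→X gives 9>6]
(A,P,Z): not NE [P1→C gives 6>0; P3→X gives 9>2]
(A,Q,X): not NE [P1→B gives 9>6]
(A,Q,Y): not NE [P1→C gives 8>1; P3→X gives 7>2]
(A,Q,Z): not NE [P1→D gives 8>6; P2→P gives 4>0; P3→X gives 7>1]
(A,R,X): not NE [P1→C gives 8>5; P2→Q gives 8>0; P3→Y gives 9>1]
(A,R,Y): not NE [P1→B gives 9>3]
(A,R,Z): not NE [P1→C gives 9>8; P2→P gives 4>0; P3→Y gives 9>3]
(B,P,X): not NE [P1→D gives 5>3; P2→R gives 9>1; P3→Y gives 8>4]
(B,P,Y): not NE [P2→Q gives 9>1]
(B,P,Z): not NE [P1→C gives 6>0; P3→Y gives 8>3]
(B,Q,X): not NE [P2→R gives 9>0]
(B,Q,Y): not NE [P1→C gives 8>4; P3→X gives 9>1]
(B,Q,Z): not NE [P1→D gives 8>1; P2→P gives 8>1; P3→X gives 9>6]
(B,R,X): not NE [P1→C gives 8>0; P3→Z gives 6>1]
(B,R,Y): not NE [P2→Q gives 9>2; P3→Z gives 6>4]
(B,R,Z): not NE [P2→P gives 8>3]
(C,P,X): not NE [P1→D gives 5>0; P3→Z gives 12>2]
(C,P,Y): not NE [P3→Z gives 12>9]
(C,P,Z): not NE [P2→Q gives 8>5]
(C,Q,X): not NE [P1→B gives 9>7]
(C,Q,Y): not NE [P2→P gives 9>8; P3→Z gives 5>2]
(C,Q,Z): NE
(C,R,X): not NE [P2→Q gives 8>7; P3→Z gives 8>2]
(C,R,Y): not NE [P1→B gives 9>5; P2→P gives 9>1; P3→Z gives 8>6]
(C,R,Z): not NE [P2→Q gives 8>5]
(D,P,X): not NE [P2→R gives 7>2; P3→Z gives 9>4]
(D,P,Y): not NE [P1→C gives 5>4; P2→Q gives 9>0; P3→Z gives 9>8]
(D,P,Z): not NE [P1→C gives 6>2; P2→Q gives 11>9]
(D,Q,X): not NE [P1→B gives 9>1; P2→R gives 7>5; P3→Z gives 9>8]
(D,Q,Y): not NE [P1→C gives 8>5; P3→Z gives 9>5]
(D,Q,Z): NE
(D,R,X): not NE [P1→C gives 8>7; P3→Z gives 8>6]
(D,R,Y): not NE [P1→B gives 9>8; P2→Q gives 9>1]
(D,R,Z): not NE [P1→C gives 9>2; P2→Q gives 11>8]

NE set: (C,Q,Z), (D,Q,Z)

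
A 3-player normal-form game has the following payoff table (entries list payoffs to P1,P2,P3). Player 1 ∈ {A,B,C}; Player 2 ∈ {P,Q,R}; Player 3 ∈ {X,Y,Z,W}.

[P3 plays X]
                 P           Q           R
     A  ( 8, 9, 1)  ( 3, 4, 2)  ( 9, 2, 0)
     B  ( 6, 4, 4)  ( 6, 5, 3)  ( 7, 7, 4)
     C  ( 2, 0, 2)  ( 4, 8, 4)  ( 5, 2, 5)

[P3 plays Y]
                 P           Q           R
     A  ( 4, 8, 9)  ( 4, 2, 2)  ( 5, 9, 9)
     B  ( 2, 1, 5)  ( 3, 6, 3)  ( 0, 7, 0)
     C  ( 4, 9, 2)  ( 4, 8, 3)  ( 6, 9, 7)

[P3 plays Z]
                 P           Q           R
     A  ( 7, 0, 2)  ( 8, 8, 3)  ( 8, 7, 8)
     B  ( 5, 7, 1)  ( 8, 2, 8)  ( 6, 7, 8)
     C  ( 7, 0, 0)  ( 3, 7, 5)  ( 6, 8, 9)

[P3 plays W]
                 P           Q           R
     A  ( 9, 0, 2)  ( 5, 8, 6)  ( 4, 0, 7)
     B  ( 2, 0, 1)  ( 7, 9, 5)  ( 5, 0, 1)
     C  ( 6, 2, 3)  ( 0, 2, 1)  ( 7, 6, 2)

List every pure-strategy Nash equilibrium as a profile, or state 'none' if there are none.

(A,P,X): not NE [P3→Y gives 9>1]
(A,P,Y): not NE [P2→R gives 9>8]
(A,P,Z): not NE [P2→Q gives 8>0; P3→Y gives 9>2]
(A,P,W): not NE [P2→Q gives 8>0; P3→Y gives 9>2]
(A,Q,X): not NE [P1→B gives 6>3; P2→P gives 9>4; P3→W gives 6>2]
(A,Q,Y): not NE [P2→R gives 9>2; P3→W gives 6>2]
(A,Q,Z): not NE [P3→W gives 6>3]
(A,Q,W): not NE [P1→B gives 7>5]
(A,R,X): not NE [P2→P gives 9>2; P3→Y gives 9>0]
(A,R,Y): not NE [P1→C gives 6>5]
(A,R,Z): not NE [P2→Q gives 8>7; P3→Y gives 9>8]
(A,R,W): not NE [P1→C gives 7>4; P2→Q gives 8>0; P3→Y gives 9>7]
(B,P,X): not NE [P1→A gives 8>6; P2→R gives 7>4; P3→Y gives 5>4]
(B,P,Y): not NE [P1→C gives 4>2; P2→R gives 7>1]
(B,P,Z): not NE [P1→C gives 7>5; P3→Y gives 5>1]
(B,P,W): not NE [P1→A gives 9>2; P2→Q gives 9>0; P3→Y gives 5>1]
(B,Q,X): not NE [P2→R gives 7>5; P3→Z gives 8>3]
(B,Q,Y): not NE [P1→C gives 4>3; P2→R gives 7>6; P3→Z gives 8>3]
(B,Q,Z): not NE [P2→R gives 7>2]
(B,Q,W): not NE [P3→Z gives 8>5]
(B,R,X): not NE [P1→A gives 9>7; P3→Z gives 8>4]
(B,R,Y): not NE [P1→C gives 6>0; P3→Z gives 8>0]
(B,R,Z): not NE [P1→A gives 8>6]
(B,R,W): not NE [P1→C gives 7>5; P2→Q gives 9>0; P3→Z gives 8>1]
(C,P,X): not NE [P1→A gives 8>2; P2→Q gives 8>0; P3→W gives 3>2]
(C,P,Y): not NE [P3→W gives 3>2]
(C,P,Z): not NE [P2→R gives 8>0; P3→W gives 3>0]
(C,P,W): not NE [P1→A gives 9>6; P2→R gives 6>2]
(C,Q,X): not NE [P1→B gives 6>4; P3→Z gives 5>4]
(C,Q,Y): not NE [P2→R gives 9>8; P3→Z gives 5>3]
(C,Q,Z): not NE [P1→B gives 8>3; P2→R gives 8>7]
(C,Q,W): not NE [P1→B gives 7>0; P2→R gives 6>2; P3→Z gives 5>1]
(C,R,X): not NE [P1→A gives 9>5; P2→Q gives 8>2; P3→Z gives 9>5]
(C,R,Y): not NE [P3→Z gives 9>7]
(C,R,Z): not NE [P1→A gives 8>6]
(C,R,W): not NE [P3→Z gives 9>2]

PSNE: ∅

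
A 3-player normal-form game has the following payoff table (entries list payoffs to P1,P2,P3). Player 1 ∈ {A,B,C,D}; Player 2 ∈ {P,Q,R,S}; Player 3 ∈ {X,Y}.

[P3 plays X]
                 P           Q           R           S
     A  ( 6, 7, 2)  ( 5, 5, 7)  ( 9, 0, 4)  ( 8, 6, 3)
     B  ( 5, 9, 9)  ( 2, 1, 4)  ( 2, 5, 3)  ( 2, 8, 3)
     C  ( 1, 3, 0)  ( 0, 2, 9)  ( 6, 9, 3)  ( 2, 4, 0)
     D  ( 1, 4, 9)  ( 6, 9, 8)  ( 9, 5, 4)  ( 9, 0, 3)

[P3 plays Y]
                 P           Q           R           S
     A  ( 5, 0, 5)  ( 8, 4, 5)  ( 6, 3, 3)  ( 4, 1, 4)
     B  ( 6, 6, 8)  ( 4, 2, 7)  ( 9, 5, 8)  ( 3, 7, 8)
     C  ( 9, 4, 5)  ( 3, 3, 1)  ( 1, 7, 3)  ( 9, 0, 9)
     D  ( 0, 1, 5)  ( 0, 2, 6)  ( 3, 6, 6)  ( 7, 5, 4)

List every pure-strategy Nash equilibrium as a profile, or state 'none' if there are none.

NE set: (D,Q,X)

(A,P,X): not NE [P3→Y gives 5>2]
(A,P,Y): not NE [P1→C gives 9>5; P2→Q gives 4>0]
(A,Q,X): not NE [P1→D gives 6>5; P2→P gives 7>5]
(A,Q,Y): not NE [P3→X gives 7>5]
(A,R,X): not NE [P2→P gives 7>0]
(A,R,Y): not NE [P1→B gives 9>6; P2→Q gives 4>3; P3→X gives 4>3]
(A,S,X): not NE [P1→D gives 9>8; P2→P gives 7>6; P3→Y gives 4>3]
(A,S,Y): not NE [P1→C gives 9>4; P2→Q gives 4>1]
(B,P,X): not NE [P1→A gives 6>5]
(B,P,Y): not NE [P1→C gives 9>6; P2→S gives 7>6; P3→X gives 9>8]
(B,Q,X): not NE [P1→D gives 6>2; P2→P gives 9>1; P3→Y gives 7>4]
(B,Q,Y): not NE [P1→A gives 8>4; P2→S gives 7>2]
(B,R,X): not NE [P1→D gives 9>2; P2→P gives 9>5; P3→Y gives 8>3]
(B,R,Y): not NE [P2→S gives 7>5]
(B,S,X): not NE [P1→D gives 9>2; P2→P gives 9>8; P3→Y gives 8>3]
(B,S,Y): not NE [P1→C gives 9>3]
(C,P,X): not NE [P1→A gives 6>1; P2→R gives 9>3; P3→Y gives 5>0]
(C,P,Y): not NE [P2→R gives 7>4]
(C,Q,X): not NE [P1→D gives 6>0; P2→R gives 9>2]
(C,Q,Y): not NE [P1→A gives 8>3; P2→R gives 7>3; P3→X gives 9>1]
(C,R,X): not NE [P1→D gives 9>6]
(C,R,Y): not NE [P1→B gives 9>1]
(C,S,X): not NE [P1→D gives 9>2; P2→R gives 9>4; P3→Y gives 9>0]
(C,S,Y): not NE [P2→R gives 7>0]
(D,P,X): not NE [P1→A gives 6>1; P2→Q gives 9>4]
(D,P,Y): not NE [P1→C gives 9>0; P2→R gives 6>1; P3→X gives 9>5]
(D,Q,X): NE
(D,Q,Y): not NE [P1→A gives 8>0; P2→R gives 6>2; P3→X gives 8>6]
(D,R,X): not NE [P2→Q gives 9>5; P3→Y gives 6>4]
(D,R,Y): not NE [P1→B gives 9>3]
(D,S,X): not NE [P2→Q gives 9>0; P3→Y gives 4>3]
(D,S,Y): not NE [P1→C gives 9>7; P2→R gives 6>5]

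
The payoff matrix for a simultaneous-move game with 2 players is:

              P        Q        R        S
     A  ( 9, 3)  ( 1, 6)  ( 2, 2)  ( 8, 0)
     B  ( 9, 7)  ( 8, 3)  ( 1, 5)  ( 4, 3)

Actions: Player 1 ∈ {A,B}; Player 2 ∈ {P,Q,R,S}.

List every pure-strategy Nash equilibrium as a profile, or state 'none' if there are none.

(A,P): not NE [P2→Q gives 6>3]
(A,Q): not NE [P1→B gives 8>1]
(A,R): not NE [P2→Q gives 6>2]
(A,S): not NE [P2→Q gives 6>0]
(B,P): NE
(B,Q): not NE [P2→P gives 7>3]
(B,R): not NE [P1→A gives 2>1; P2→P gives 7>5]
(B,S): not NE [P1→A gives 8>4; P2→P gives 7>3]

Nash profiles: (B,P)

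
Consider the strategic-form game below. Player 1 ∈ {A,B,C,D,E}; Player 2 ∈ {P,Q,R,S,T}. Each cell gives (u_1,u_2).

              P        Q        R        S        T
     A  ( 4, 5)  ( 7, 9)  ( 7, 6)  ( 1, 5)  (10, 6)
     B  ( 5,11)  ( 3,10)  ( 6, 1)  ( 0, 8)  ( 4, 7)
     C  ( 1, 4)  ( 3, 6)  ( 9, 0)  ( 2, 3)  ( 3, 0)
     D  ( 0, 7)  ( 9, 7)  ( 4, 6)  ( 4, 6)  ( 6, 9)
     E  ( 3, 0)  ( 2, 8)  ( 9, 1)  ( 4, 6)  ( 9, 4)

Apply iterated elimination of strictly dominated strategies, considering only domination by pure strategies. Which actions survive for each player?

Remaining: P1:{A,B,D} P2:{P,Q,T}

P2 drop R (Q beats it: A:9>6 B:10>1 C:6>0 D:7>6 E:8>1)
P2 drop S (Q beats it: A:9>5 B:10>8 C:6>3 D:7>6 E:8>6)
P1 drop C (A beats it: P:4>1 Q:7>3 T:10>3)
P1 drop E (A beats it: P:4>3 Q:7>2 T:10>9)
P1→{A,B,D} P2→{P,Q,T}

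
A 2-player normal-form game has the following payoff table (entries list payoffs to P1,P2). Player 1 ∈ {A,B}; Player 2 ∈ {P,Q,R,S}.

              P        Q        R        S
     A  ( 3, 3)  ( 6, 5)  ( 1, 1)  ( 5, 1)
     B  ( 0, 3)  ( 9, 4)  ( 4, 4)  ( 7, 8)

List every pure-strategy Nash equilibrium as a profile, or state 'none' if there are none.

PSNE = {(B,S)}

(A,P): not NE [P2→Q gives 5>3]
(A,Q): not NE [P1→B gives 9>6]
(A,R): not NE [P1→B gives 4>1; P2→Q gives 5>1]
(A,S): not NE [P1→B gives 7>5; P2→Q gives 5>1]
(B,P): not NE [P1→A gives 3>0; P2→S gives 8>3]
(B,Q): not NE [P2→S gives 8>4]
(B,R): not NE [P2→S gives 8>4]
(B,S): NE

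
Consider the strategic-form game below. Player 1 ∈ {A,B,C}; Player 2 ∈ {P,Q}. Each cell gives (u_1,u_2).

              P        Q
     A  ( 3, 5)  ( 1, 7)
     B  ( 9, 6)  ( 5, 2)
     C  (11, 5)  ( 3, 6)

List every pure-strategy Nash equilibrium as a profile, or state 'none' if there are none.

(A,P): not NE [P1→C gives 11>3; P2→Q gives 7>5]
(A,Q): not NE [P1→B gives 5>1]
(B,P): not NE [P1→C gives 11>9]
(B,Q): not NE [P2→P gives 6>2]
(C,P): not NE [P2→Q gives 6>5]
(C,Q): not NE [P1→B gives 5>3]

Equilibria: none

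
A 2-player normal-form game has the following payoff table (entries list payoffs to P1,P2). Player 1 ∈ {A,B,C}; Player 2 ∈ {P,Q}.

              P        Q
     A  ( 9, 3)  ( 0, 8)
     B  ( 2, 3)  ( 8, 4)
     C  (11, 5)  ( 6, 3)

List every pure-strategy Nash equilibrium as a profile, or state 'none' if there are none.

(A,P): not NE [P1→C gives 11>9; P2→Q gives 8>3]
(A,Q): not NE [P1→B gives 8>0]
(B,P): not NE [P1→C gives 11>2; P2→Q gives 4>3]
(B,Q): NE
(C,P): NE
(C,Q): not NE [P1→B gives 8>6; P2→P gives 5>3]

NE set: (B,Q), (C,P)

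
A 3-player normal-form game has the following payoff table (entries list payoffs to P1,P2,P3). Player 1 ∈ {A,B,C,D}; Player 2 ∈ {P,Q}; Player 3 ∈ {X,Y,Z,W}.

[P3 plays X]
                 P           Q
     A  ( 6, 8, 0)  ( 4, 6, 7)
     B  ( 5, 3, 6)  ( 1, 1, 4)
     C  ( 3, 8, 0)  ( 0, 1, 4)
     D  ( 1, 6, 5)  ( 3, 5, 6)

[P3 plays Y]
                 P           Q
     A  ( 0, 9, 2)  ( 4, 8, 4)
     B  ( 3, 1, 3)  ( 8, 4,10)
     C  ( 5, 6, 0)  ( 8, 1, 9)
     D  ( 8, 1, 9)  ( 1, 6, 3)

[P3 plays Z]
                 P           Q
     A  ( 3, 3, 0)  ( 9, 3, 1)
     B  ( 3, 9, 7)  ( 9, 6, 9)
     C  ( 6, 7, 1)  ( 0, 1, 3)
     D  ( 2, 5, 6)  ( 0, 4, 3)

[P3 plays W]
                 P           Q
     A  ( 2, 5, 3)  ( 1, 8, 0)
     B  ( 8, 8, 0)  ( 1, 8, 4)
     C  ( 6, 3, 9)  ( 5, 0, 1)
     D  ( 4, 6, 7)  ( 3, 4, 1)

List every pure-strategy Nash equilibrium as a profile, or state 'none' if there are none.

Nash profiles: (B,Q,Y)

(A,P,X): not NE [P3→W gives 3>0]
(A,P,Y): not NE [P1→D gives 8>0; P3→W gives 3>2]
(A,P,Z): not NE [P1→C gives 6>3; P3→W gives 3>0]
(A,P,W): not NE [P1→B gives 8>2; P2→Q gives 8>5]
(A,Q,X): not NE [P2→P gives 8>6]
(A,Q,Y): not NE [P1→C gives 8>4; P2→P gives 9>8; P3→X gives 7>4]
(A,Q,Z): not NE [P3→X gives 7>1]
(A,Q,W): not NE [P1→C gives 5>1; P3→X gives 7>0]
(B,P,X): not NE [P1→A gives 6>5; P3→Z gives 7>6]
(B,P,Y): not NE [P1→D gives 8>3; P2→Q gives 4>1; P3→Z gives 7>3]
(B,P,Z): not NE [P1→C gives 6>3]
(B,P,W): not NE [P3→Z gives 7>0]
(B,Q,X): not NE [P1→A gives 4>1; P2→P gives 3>1; P3→Y gives 10>4]
(B,Q,Y): NE
(B,Q,Z): not NE [P2→P gives 9>6; P3→Y gives 10>9]
(B,Q,W): not NE [P1→C gives 5>1; P3→Y gives 10>4]
(C,P,X): not NE [P1→A gives 6>3; P3→W gives 9>0]
(C,P,Y): not NE [P1→D gives 8>5; P3→W gives 9>0]
(C,P,Z): not NE [P3→W gives 9>1]
(C,P,W): not NE [P1→B gives 8>6]
(C,Q,X): not NE [P1→A gives 4>0; P2→P gives 8>1; P3→Y gives 9>4]
(C,Q,Y): not NE [P2→P gives 6>1]
(C,Q,Z): not NE [P1→B gives 9>0; P2→P gives 7>1; P3→Y gives 9>3]
(C,Q,W): not NE [P2→P gives 3>0; P3→Y gives 9>1]
(D,P,X): not NE [P1→A gives 6>1; P3→Y gives 9>5]
(D,P,Y): not NE [P2→Q gives 6>1]
(D,P,Z): not NE [P1→C gives 6>2; P3→Y gives 9>6]
(D,P,W): not NE [P1→B gives 8>4; P3→Y gives 9>7]
(D,Q,X): not NE [P1→A gives 4>3; P2→P gives 6>5]
(D,Q,Y): not NE [P1→C gives 8>1; P3→X gives 6>3]
(D,Q,Z): not NE [P1→B gives 9>0; P2→P gives 5>4; P3→X gives 6>3]
(D,Q,W): not NE [P1→C gives 5>3; P2→P gives 6>4; P3→X gives 6>1]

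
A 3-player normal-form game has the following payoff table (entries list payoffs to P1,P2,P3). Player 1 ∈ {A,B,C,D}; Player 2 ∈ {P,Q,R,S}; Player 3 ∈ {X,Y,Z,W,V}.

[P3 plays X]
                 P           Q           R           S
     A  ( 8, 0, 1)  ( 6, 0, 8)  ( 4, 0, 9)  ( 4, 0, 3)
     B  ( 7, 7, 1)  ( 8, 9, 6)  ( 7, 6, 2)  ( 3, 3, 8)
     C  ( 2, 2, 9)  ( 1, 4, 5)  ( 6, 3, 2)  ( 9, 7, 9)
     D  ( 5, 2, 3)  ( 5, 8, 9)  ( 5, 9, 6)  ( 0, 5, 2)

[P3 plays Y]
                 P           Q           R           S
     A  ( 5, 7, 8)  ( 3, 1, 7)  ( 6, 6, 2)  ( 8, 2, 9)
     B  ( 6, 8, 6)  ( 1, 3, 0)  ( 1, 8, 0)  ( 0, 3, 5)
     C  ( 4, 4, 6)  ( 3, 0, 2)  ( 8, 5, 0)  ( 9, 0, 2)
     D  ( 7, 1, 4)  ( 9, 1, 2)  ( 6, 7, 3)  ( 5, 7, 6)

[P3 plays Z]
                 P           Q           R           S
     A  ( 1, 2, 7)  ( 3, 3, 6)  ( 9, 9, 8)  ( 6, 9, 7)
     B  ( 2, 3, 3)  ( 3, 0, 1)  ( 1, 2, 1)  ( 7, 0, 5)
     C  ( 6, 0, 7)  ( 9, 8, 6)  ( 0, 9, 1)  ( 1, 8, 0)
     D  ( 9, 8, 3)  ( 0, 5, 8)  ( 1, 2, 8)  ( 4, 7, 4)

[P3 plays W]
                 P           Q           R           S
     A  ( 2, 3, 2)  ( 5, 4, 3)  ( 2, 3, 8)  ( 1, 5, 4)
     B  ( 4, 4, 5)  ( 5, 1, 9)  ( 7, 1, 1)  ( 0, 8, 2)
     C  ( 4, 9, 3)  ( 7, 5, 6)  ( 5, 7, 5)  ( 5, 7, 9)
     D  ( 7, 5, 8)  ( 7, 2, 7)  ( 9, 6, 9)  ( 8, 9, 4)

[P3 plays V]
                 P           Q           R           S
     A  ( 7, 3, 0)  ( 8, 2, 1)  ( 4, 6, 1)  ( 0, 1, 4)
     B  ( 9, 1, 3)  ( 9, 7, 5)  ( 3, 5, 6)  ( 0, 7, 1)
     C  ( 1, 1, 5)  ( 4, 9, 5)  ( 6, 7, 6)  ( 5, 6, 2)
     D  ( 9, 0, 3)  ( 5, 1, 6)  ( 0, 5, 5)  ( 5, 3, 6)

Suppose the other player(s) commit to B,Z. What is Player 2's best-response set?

u_2(P vs B,Z) = 3
u_2(Q vs B,Z) = 0
u_2(R vs B,Z) = 2
u_2(S vs B,Z) = 0
max payoff 3 at {P}

argmax u_2 = {P}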